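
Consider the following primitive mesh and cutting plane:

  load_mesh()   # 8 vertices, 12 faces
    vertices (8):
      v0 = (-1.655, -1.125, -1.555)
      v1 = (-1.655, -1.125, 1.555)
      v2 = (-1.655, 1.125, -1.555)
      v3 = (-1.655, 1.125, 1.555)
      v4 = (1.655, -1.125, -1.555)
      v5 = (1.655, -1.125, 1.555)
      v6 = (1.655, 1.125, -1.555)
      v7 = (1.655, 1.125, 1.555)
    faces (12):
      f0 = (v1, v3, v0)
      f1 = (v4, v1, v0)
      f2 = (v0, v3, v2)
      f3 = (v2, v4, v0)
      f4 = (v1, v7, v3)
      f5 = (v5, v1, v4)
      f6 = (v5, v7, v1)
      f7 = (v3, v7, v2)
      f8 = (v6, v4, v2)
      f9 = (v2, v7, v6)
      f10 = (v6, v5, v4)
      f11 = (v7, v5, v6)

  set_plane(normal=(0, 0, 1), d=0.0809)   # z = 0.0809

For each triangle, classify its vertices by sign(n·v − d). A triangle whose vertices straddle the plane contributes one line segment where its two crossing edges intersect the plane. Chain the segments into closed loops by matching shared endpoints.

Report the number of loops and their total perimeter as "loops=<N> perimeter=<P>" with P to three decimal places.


loops=1 perimeter=11.120

Straddling triangles (8 of 12):
  (v1,v3,v0) [++-] → (-1.655, 0.0585289, 0.0809)–(-1.655, -1.125, 0.0809)  len=1.1835
  (v4,v1,v0) [-+-] → (-0.0861026, -1.125, 0.0809)–(-1.655, -1.125, 0.0809)  len=1.5689
  (v0,v3,v2) [-+-] → (-1.655, 0.0585289, 0.0809)–(-1.655, 1.125, 0.0809)  len=1.0665
  (v5,v1,v4) [++-] → (-0.0861026, -1.125, 0.0809)–(1.655, -1.125, 0.0809)  len=1.7411
  (v3,v7,v2) [++-] → (0.0861026, 1.125, 0.0809)–(-1.655, 1.125, 0.0809)  len=1.7411
  (v2,v7,v6) [-+-] → (0.0861026, 1.125, 0.0809)–(1.655, 1.125, 0.0809)  len=1.5689
  (v6,v5,v4) [-+-] → (1.655, -0.0585289, 0.0809)–(1.655, -1.125, 0.0809)  len=1.0665
  (v7,v5,v6) [++-] → (1.655, -0.0585289, 0.0809)–(1.655, 1.125, 0.0809)  len=1.1835

Chained into 1 loop(s):
  loop 1: 8 segments, perimeter = 11.1200
Total perimeter = 11.120


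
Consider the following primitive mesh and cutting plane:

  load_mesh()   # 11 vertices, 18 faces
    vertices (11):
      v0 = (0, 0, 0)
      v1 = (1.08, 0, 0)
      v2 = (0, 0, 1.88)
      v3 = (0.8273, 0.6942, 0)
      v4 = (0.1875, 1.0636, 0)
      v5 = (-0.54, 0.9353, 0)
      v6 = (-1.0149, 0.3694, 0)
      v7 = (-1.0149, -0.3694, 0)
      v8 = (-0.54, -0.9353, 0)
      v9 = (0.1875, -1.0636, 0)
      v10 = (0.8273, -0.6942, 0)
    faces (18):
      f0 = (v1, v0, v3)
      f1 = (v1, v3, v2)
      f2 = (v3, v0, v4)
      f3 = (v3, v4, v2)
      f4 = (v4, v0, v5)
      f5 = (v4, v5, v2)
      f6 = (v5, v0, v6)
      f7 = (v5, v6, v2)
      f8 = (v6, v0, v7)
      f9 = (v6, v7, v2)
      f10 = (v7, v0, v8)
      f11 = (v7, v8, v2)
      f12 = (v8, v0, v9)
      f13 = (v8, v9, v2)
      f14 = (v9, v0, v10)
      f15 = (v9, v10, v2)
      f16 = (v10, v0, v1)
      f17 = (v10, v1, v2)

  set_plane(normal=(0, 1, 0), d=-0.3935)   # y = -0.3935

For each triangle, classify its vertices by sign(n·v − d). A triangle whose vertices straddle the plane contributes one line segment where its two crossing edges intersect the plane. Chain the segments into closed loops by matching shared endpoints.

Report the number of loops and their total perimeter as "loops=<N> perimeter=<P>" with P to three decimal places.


loops=1 perimeter=5.059

Straddling triangles (8 of 18):
  (v7,v0,v8) [++-] → (-0.227189, -0.3935, 0)–(-0.994675, -0.3935, 0)  len=0.7675
  (v7,v8,v2) [+-+] → (-0.994675, -0.3935, 0)–(-0.227189, -0.3935, 1.08905)  len=1.3323
  (v8,v0,v9) [-+-] → (-0.227189, -0.3935, 0)–(0.0693694, -0.3935, 0)  len=0.2966
  (v8,v9,v2) [--+] → (0.0693694, -0.3935, 1.18446)–(-0.227189, -0.3935, 1.08905)  len=0.3115
  (v9,v0,v10) [-+-] → (0.0693694, -0.3935, 0)–(0.468946, -0.3935, 0)  len=0.3996
  (v9,v10,v2) [--+] → (0.468946, -0.3935, 0.814342)–(0.0693694, -0.3935, 1.18446)  len=0.5447
  (v10,v0,v1) [-++] → (0.468946, -0.3935, 0)–(0.93676, -0.3935, 0)  len=0.4678
  (v10,v1,v2) [-++] → (0.93676, -0.3935, 0)–(0.468946, -0.3935, 0.814342)  len=0.9391

Chained into 1 loop(s):
  loop 1: 8 segments, perimeter = 5.0591
Total perimeter = 5.059


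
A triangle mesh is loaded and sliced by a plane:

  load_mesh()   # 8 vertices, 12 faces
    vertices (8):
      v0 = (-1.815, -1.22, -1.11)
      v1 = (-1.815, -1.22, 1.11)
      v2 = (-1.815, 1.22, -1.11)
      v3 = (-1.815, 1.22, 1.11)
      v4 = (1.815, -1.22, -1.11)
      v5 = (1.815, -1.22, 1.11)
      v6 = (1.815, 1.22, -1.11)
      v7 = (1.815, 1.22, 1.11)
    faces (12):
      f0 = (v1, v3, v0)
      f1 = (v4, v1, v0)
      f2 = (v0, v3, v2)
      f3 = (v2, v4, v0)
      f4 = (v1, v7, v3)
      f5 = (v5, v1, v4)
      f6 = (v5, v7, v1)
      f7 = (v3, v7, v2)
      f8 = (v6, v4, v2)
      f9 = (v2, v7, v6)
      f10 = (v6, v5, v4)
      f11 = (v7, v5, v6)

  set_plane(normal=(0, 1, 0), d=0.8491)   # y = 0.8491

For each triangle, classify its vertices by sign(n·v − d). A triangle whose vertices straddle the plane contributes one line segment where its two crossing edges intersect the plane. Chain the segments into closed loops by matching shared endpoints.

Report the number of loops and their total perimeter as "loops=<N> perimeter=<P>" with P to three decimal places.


loops=1 perimeter=11.700

Straddling triangles (8 of 12):
  (v1,v3,v0) [-+-] → (-1.815, 0.8491, 1.11)–(-1.815, 0.8491, 0.772542)  len=0.3375
  (v0,v3,v2) [-++] → (-1.815, 0.8491, 0.772542)–(-1.815, 0.8491, -1.11)  len=1.8825
  (v2,v4,v0) [+--] → (-1.26321, 0.8491, -1.11)–(-1.815, 0.8491, -1.11)  len=0.5518
  (v1,v7,v3) [-++] → (1.26321, 0.8491, 1.11)–(-1.815, 0.8491, 1.11)  len=3.0782
  (v5,v7,v1) [-+-] → (1.815, 0.8491, 1.11)–(1.26321, 0.8491, 1.11)  len=0.5518
  (v6,v4,v2) [+-+] → (1.815, 0.8491, -1.11)–(-1.26321, 0.8491, -1.11)  len=3.0782
  (v6,v5,v4) [+--] → (1.815, 0.8491, -0.772542)–(1.815, 0.8491, -1.11)  len=0.3375
  (v7,v5,v6) [+-+] → (1.815, 0.8491, 1.11)–(1.815, 0.8491, -0.772542)  len=1.8825

Chained into 1 loop(s):
  loop 1: 8 segments, perimeter = 11.7000
Total perimeter = 11.700


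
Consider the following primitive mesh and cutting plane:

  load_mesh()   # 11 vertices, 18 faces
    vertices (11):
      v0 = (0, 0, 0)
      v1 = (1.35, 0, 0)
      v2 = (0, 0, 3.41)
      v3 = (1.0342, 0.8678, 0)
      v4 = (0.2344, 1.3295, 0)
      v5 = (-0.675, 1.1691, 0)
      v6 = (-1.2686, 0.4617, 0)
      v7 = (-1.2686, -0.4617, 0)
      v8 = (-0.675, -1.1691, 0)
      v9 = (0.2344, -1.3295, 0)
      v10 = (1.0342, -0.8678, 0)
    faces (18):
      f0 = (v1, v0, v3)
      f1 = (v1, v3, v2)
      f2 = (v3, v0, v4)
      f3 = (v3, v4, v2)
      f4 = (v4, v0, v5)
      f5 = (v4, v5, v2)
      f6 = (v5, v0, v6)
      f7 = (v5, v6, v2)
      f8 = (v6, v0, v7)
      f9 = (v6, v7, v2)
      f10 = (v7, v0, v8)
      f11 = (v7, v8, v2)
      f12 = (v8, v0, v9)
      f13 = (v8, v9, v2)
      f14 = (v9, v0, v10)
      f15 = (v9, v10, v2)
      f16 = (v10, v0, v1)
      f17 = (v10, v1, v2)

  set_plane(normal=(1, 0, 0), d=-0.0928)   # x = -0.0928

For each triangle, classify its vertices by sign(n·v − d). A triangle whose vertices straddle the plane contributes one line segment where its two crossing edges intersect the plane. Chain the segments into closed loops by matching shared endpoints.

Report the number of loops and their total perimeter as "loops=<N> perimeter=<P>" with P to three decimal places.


loops=1 perimeter=9.406

Straddling triangles (10 of 18):
  (v4,v0,v5) [++-] → (-0.0928, 0.16073, 0)–(-0.0928, 1.27179, 0)  len=1.1111
  (v4,v5,v2) [+-+] → (-0.0928, 1.27179, 0)–(-0.0928, 0.16073, 2.94119)  len=3.1440
  (v5,v0,v6) [-+-] → (-0.0928, 0.16073, 0)–(-0.0928, 0.0337741, 0)  len=0.1270
  (v5,v6,v2) [--+] → (-0.0928, 0.0337741, 3.16055)–(-0.0928, 0.16073, 2.94119)  len=0.2535
  (v6,v0,v7) [-+-] → (-0.0928, 0.0337741, 0)–(-0.0928, -0.0337741, 0)  len=0.0675
  (v6,v7,v2) [--+] → (-0.0928, -0.0337741, 3.16055)–(-0.0928, 0.0337741, 3.16055)  len=0.0675
  (v7,v0,v8) [-+-] → (-0.0928, -0.0337741, 0)–(-0.0928, -0.16073, 0)  len=0.1270
  (v7,v8,v2) [--+] → (-0.0928, -0.16073, 2.94119)–(-0.0928, -0.0337741, 3.16055)  len=0.2535
  (v8,v0,v9) [-++] → (-0.0928, -0.16073, 0)–(-0.0928, -1.27179, 0)  len=1.1111
  (v8,v9,v2) [-++] → (-0.0928, -1.27179, 0)–(-0.0928, -0.16073, 2.94119)  len=3.1440

Chained into 1 loop(s):
  loop 1: 10 segments, perimeter = 9.4061
Total perimeter = 9.406


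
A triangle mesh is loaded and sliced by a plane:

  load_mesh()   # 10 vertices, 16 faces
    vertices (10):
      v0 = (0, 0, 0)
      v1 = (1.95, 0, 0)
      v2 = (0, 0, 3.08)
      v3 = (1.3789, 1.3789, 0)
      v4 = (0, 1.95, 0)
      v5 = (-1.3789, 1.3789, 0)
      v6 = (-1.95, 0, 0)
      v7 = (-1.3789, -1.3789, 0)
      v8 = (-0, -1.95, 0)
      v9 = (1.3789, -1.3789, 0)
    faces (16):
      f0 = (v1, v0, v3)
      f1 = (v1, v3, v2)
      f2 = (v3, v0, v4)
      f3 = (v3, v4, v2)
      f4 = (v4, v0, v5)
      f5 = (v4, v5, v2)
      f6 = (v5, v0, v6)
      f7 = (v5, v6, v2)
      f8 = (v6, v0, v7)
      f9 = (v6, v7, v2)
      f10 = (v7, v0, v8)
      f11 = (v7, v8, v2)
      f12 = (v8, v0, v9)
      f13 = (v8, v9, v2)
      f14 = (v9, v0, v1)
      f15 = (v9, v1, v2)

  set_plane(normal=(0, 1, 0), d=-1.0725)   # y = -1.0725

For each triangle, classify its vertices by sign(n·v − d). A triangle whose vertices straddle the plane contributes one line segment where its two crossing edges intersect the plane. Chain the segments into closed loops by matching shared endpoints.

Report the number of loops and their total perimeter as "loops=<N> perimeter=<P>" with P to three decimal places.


Straddling triangles (8 of 16):
  (v6,v0,v7) [++-] → (-1.0725, -1.0725, 0)–(-1.5058, -1.0725, 0)  len=0.4333
  (v6,v7,v2) [+-+] → (-1.5058, -1.0725, 0)–(-1.0725, -1.0725, 0.684395)  len=0.8100
  (v7,v0,v8) [-+-] → (-1.0725, -1.0725, 0)–(0, -1.0725, 0)  len=1.0725
  (v7,v8,v2) [--+] → (0, -1.0725, 1.386)–(-1.0725, -1.0725, 0.684395)  len=1.2816
  (v8,v0,v9) [-+-] → (0, -1.0725, 0)–(1.0725, -1.0725, 0)  len=1.0725
  (v8,v9,v2) [--+] → (1.0725, -1.0725, 0.684395)–(0, -1.0725, 1.386)  len=1.2816
  (v9,v0,v1) [-++] → (1.0725, -1.0725, 0)–(1.5058, -1.0725, 0)  len=0.4333
  (v9,v1,v2) [-++] → (1.5058, -1.0725, 0)–(1.0725, -1.0725, 0.684395)  len=0.8100

Chained into 1 loop(s):
  loop 1: 8 segments, perimeter = 7.1949
Total perimeter = 7.195

loops=1 perimeter=7.195


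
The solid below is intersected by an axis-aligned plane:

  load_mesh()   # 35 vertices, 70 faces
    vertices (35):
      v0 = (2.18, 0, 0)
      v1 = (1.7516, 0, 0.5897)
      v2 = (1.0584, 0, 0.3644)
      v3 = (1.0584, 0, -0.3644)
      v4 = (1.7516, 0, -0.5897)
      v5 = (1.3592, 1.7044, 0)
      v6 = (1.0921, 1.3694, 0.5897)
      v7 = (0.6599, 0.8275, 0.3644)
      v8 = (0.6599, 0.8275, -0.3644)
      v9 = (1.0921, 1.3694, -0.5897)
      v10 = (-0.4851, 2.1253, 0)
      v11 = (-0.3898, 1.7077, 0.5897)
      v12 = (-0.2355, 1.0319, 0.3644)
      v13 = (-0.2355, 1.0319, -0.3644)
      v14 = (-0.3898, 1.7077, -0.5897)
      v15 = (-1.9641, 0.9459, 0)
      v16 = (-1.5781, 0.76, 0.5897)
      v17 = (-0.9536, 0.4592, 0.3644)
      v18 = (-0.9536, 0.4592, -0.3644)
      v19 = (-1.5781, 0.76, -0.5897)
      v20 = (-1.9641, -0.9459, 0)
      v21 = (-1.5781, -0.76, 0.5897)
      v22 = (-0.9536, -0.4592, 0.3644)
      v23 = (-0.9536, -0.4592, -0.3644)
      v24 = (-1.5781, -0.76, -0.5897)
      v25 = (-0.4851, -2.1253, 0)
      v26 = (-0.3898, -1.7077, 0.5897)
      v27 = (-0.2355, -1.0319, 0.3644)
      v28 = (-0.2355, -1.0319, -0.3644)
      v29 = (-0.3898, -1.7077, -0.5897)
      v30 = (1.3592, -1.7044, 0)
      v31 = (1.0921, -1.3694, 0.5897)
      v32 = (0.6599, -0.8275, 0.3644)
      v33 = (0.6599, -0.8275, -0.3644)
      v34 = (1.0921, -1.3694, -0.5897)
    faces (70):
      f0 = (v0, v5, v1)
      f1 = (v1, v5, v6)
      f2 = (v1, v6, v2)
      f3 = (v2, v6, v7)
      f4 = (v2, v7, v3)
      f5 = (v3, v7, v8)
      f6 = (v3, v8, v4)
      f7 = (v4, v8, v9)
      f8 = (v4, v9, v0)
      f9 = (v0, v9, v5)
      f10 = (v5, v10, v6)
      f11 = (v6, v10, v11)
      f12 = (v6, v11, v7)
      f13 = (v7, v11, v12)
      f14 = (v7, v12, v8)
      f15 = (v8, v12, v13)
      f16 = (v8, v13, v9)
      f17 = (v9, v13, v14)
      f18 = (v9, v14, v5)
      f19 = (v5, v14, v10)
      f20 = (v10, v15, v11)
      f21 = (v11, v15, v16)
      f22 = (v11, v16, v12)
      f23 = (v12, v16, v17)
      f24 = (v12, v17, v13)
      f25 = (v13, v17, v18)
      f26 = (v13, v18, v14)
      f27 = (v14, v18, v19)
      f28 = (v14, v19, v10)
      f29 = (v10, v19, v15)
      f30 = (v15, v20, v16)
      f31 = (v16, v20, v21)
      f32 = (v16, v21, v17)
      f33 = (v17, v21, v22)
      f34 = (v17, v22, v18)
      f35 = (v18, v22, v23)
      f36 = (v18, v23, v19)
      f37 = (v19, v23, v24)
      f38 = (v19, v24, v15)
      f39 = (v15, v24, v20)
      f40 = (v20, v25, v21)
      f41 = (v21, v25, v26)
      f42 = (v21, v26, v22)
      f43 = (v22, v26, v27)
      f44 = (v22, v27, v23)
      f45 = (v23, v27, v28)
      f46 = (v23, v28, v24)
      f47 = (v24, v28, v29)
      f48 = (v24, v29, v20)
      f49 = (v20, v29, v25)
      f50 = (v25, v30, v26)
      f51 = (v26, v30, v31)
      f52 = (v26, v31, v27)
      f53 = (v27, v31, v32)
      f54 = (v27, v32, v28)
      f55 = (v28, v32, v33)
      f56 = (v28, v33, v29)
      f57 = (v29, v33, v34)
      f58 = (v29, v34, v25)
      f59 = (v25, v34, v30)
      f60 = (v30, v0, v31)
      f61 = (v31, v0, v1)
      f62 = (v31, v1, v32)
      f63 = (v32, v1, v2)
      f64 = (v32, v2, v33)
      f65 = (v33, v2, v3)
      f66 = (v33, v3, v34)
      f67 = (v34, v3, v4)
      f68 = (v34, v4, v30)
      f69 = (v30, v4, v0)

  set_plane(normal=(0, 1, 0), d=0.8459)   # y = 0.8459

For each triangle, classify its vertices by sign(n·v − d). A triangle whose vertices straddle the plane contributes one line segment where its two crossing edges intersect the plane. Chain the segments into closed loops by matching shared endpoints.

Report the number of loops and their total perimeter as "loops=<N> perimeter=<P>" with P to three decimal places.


loops=2 perimeter=8.117

Straddling triangles (24 of 70):
  (v0,v5,v1) [-+-] → (1.77263, 0.8459, 0)–(1.55685, 0.8459, 0.29703)  len=0.3671
  (v1,v5,v6) [-++] → (1.55685, 0.8459, 0.29703)–(1.34422, 0.8459, 0.5897)  len=0.3618
  (v1,v6,v2) [-+-] → (1.34422, 0.8459, 0.5897)–(1.07922, 0.8459, 0.503571)  len=0.2786
  (v2,v6,v7) [-+-] → (1.07922, 0.8459, 0.503571)–(0.674575, 0.8459, 0.37205)  len=0.4255
  (v4,v8,v9) [--+] → (0.674575, 0.8459, -0.37205)–(1.34422, 0.8459, -0.5897)  len=0.7041
  (v4,v9,v0) [-+-] → (1.34422, 0.8459, -0.5897)–(1.50799, 0.8459, -0.364267)  len=0.2786
  (v0,v9,v5) [-++] → (1.50799, 0.8459, -0.364267)–(1.77263, 0.8459, 0)  len=0.4503
  (v6,v11,v7) [++-] → (0.637957, 0.8459, 0.36911)–(0.674575, 0.8459, 0.37205)  len=0.0367
  (v7,v11,v12) [-++] → (0.637957, 0.8459, 0.36911)–(0.579296, 0.8459, 0.3644)  len=0.0588
  (v7,v12,v8) [-+-] → (0.579296, 0.8459, 0.3644)–(0.579296, 0.8459, -0.298794)  len=0.6632
  (v8,v12,v13) [-++] → (0.579296, 0.8459, -0.298794)–(0.579296, 0.8459, -0.3644)  len=0.0656
  (v8,v13,v9) [-++] → (0.579296, 0.8459, -0.3644)–(0.674575, 0.8459, -0.37205)  len=0.0956
  (v11,v15,v16) [++-] → (-1.75646, 0.8459, 0.317214)–(-1.47039, 0.8459, 0.5897)  len=0.3951
  (v11,v16,v12) [+-+] → (-1.47039, 0.8459, 0.5897)–(-1.15394, 0.8459, 0.518522)  len=0.3244
  (v12,v16,v17) [+--] → (-1.15394, 0.8459, 0.518522)–(-0.468723, 0.8459, 0.3644)  len=0.7023
  (v12,v17,v13) [+-+] → (-0.468723, 0.8459, 0.3644)–(-0.468723, 0.8459, -0.127702)  len=0.4921
  (v13,v17,v18) [+--] → (-0.468723, 0.8459, -0.127702)–(-0.468723, 0.8459, -0.3644)  len=0.2367
  (v13,v18,v14) [+-+] → (-0.468723, 0.8459, -0.3644)–(-0.778973, 0.8459, -0.434183)  len=0.3180
  (v14,v18,v19) [+--] → (-0.778973, 0.8459, -0.434183)–(-1.47039, 0.8459, -0.5897)  len=0.7087
  (v14,v19,v10) [+-+] → (-1.47039, 0.8459, -0.5897)–(-1.50933, 0.8459, -0.552598)  len=0.0538
  (v10,v19,v15) [+-+] → (-1.50933, 0.8459, -0.552598)–(-1.75646, 0.8459, -0.317214)  len=0.3413
  (v15,v20,v16) [+--] → (-1.9641, 0.8459, 0)–(-1.75646, 0.8459, 0.317214)  len=0.3791
  (v19,v24,v15) [--+] → (-1.94147, 0.8459, -0.0345683)–(-1.75646, 0.8459, -0.317214)  len=0.3378
  (v15,v24,v20) [+--] → (-1.94147, 0.8459, -0.0345683)–(-1.9641, 0.8459, 0)  len=0.0413

Chained into 2 loop(s):
  loop 1: 12 segments, perimeter = 3.7860
  loop 2: 12 segments, perimeter = 4.3306
Total perimeter = 8.117


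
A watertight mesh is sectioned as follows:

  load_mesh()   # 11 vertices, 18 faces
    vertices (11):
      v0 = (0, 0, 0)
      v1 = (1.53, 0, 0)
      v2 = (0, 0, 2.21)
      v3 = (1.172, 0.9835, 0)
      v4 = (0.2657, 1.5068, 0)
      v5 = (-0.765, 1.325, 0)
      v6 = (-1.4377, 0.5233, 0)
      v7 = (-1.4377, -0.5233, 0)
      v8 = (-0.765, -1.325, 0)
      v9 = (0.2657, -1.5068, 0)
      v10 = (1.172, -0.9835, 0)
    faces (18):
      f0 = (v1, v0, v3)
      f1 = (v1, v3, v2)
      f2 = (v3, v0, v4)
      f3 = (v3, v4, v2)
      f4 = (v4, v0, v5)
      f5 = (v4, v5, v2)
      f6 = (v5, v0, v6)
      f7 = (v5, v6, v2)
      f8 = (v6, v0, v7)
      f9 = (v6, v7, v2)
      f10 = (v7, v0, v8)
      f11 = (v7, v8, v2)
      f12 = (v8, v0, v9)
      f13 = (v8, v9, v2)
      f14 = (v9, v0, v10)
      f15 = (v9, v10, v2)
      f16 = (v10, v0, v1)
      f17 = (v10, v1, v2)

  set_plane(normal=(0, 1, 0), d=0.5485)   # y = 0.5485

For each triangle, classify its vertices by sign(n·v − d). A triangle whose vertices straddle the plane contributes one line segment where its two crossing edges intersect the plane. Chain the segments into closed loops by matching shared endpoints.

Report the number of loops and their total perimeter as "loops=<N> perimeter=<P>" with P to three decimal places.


loops=1 perimeter=6.765

Straddling triangles (8 of 18):
  (v1,v0,v3) [--+] → (0.653627, 0.5485, 0)–(1.33034, 0.5485, 0)  len=0.6767
  (v1,v3,v2) [-+-] → (1.33034, 0.5485, 0)–(0.653627, 0.5485, 0.977478)  len=1.1889
  (v3,v0,v4) [+-+] → (0.653627, 0.5485, 0)–(0.0967192, 0.5485, 0)  len=0.5569
  (v3,v4,v2) [++-] → (0.0967192, 0.5485, 1.40552)–(0.653627, 0.5485, 0.977478)  len=0.7024
  (v4,v0,v5) [+-+] → (0.0967192, 0.5485, 0)–(-0.316681, 0.5485, 0)  len=0.4134
  (v4,v5,v2) [++-] → (-0.316681, 0.5485, 1.29514)–(0.0967192, 0.5485, 1.40552)  len=0.4279
  (v5,v0,v6) [+--] → (-0.316681, 0.5485, 0)–(-1.41655, 0.5485, 0)  len=1.0999
  (v5,v6,v2) [+--] → (-1.41655, 0.5485, 0)–(-0.316681, 0.5485, 1.29514)  len=1.6992

Chained into 1 loop(s):
  loop 1: 8 segments, perimeter = 6.7652
Total perimeter = 6.765


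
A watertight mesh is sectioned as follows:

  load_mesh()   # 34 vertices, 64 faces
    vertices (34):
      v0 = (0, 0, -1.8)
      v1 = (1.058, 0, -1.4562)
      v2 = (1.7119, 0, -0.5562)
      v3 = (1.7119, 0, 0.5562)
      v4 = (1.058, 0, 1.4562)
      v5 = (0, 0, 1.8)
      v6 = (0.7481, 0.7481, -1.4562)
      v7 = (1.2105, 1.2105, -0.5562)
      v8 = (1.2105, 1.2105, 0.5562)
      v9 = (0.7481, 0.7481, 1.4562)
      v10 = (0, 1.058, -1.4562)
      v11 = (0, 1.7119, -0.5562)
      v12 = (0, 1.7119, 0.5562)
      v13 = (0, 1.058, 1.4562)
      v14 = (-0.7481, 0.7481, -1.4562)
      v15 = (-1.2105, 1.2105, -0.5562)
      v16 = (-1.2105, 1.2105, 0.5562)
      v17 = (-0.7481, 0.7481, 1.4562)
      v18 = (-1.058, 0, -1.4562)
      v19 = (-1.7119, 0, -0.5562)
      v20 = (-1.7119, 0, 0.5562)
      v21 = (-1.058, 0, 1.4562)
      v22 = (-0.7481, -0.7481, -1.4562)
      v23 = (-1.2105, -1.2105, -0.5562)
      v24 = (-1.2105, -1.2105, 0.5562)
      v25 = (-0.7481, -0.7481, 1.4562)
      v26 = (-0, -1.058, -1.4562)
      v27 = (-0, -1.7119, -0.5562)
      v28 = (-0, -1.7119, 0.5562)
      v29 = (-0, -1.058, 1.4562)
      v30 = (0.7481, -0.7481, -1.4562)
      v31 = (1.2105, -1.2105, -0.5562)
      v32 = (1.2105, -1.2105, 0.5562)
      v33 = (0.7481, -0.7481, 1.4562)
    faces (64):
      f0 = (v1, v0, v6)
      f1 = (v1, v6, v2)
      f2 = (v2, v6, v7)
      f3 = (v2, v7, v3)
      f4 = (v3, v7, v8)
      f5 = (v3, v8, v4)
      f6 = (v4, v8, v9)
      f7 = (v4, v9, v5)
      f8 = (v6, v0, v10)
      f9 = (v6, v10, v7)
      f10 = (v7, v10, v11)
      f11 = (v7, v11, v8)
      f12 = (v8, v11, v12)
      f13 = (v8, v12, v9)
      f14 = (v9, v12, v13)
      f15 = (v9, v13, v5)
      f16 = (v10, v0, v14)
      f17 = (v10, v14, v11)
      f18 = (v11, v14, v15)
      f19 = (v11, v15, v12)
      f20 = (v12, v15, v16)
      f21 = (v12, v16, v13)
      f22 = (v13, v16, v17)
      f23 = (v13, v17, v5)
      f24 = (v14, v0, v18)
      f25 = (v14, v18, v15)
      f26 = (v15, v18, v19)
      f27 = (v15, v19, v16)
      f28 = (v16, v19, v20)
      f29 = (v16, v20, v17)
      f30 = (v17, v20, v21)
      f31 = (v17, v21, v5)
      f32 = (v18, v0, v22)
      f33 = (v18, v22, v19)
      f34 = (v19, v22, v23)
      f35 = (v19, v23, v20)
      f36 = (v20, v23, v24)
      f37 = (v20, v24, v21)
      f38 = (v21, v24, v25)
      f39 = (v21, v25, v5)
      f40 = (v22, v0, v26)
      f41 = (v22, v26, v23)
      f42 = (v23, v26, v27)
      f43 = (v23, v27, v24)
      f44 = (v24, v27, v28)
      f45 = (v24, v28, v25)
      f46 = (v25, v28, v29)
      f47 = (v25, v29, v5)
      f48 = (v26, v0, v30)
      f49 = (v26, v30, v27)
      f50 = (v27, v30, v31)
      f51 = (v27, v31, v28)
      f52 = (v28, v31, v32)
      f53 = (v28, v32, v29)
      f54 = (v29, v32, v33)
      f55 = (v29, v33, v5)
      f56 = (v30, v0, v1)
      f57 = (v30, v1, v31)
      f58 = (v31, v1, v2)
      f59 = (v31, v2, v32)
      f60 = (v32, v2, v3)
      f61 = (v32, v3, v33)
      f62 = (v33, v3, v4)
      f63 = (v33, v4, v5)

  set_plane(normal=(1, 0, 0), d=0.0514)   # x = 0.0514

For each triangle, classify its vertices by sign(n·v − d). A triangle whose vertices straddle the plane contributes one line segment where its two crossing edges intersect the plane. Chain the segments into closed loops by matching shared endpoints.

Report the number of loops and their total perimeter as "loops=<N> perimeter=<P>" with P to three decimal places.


loops=1 perimeter=11.026

Straddling triangles (20 of 64):
  (v1,v0,v6) [+-+] → (0.0514, 0, -1.7833)–(0.0514, 0.0514, -1.77638)  len=0.0519
  (v4,v9,v5) [++-] → (0.0514, 0.0514, 1.77638)–(0.0514, 0, 1.7833)  len=0.0519
  (v6,v0,v10) [+--] → (0.0514, 0.0514, -1.77638)–(0.0514, 1.03671, -1.4562)  len=1.0360
  (v6,v10,v7) [+-+] → (0.0514, 1.03671, -1.4562)–(0.0514, 1.06448, -1.41798)  len=0.0472
  (v7,v10,v11) [+--] → (0.0514, 1.06448, -1.41798)–(0.0514, 1.69061, -0.5562)  len=1.0652
  (v7,v11,v8) [+-+] → (0.0514, 1.69061, -0.5562)–(0.0514, 1.69061, -0.508966)  len=0.0472
  (v8,v11,v12) [+--] → (0.0514, 1.69061, -0.508966)–(0.0514, 1.69061, 0.5562)  len=1.0652
  (v8,v12,v9) [+-+] → (0.0514, 1.69061, 0.5562)–(0.0514, 1.64568, 0.618037)  len=0.0764
  (v9,v12,v13) [+--] → (0.0514, 1.64568, 0.618037)–(0.0514, 1.03671, 1.4562)  len=1.0360
  (v9,v13,v5) [+--] → (0.0514, 1.03671, 1.4562)–(0.0514, 0.0514, 1.77638)  len=1.0360
  (v26,v0,v30) [--+] → (0.0514, -0.0514, -1.77638)–(0.0514, -1.03671, -1.4562)  len=1.0360
  (v26,v30,v27) [-+-] → (0.0514, -1.03671, -1.4562)–(0.0514, -1.64568, -0.618037)  len=1.0360
  (v27,v30,v31) [-++] → (0.0514, -1.64568, -0.618037)–(0.0514, -1.69061, -0.5562)  len=0.0764
  (v27,v31,v28) [-+-] → (0.0514, -1.69061, -0.5562)–(0.0514, -1.69061, 0.508966)  len=1.0652
  (v28,v31,v32) [-++] → (0.0514, -1.69061, 0.508966)–(0.0514, -1.69061, 0.5562)  len=0.0472
  (v28,v32,v29) [-+-] → (0.0514, -1.69061, 0.5562)–(0.0514, -1.06448, 1.41798)  len=1.0652
  (v29,v32,v33) [-++] → (0.0514, -1.06448, 1.41798)–(0.0514, -1.03671, 1.4562)  len=0.0472
  (v29,v33,v5) [-+-] → (0.0514, -1.03671, 1.4562)–(0.0514, -0.0514, 1.77638)  len=1.0360
  (v30,v0,v1) [+-+] → (0.0514, -0.0514, -1.77638)–(0.0514, 0, -1.7833)  len=0.0519
  (v33,v4,v5) [++-] → (0.0514, 0, 1.7833)–(0.0514, -0.0514, 1.77638)  len=0.0519

Chained into 1 loop(s):
  loop 1: 20 segments, perimeter = 11.0262
Total perimeter = 11.026


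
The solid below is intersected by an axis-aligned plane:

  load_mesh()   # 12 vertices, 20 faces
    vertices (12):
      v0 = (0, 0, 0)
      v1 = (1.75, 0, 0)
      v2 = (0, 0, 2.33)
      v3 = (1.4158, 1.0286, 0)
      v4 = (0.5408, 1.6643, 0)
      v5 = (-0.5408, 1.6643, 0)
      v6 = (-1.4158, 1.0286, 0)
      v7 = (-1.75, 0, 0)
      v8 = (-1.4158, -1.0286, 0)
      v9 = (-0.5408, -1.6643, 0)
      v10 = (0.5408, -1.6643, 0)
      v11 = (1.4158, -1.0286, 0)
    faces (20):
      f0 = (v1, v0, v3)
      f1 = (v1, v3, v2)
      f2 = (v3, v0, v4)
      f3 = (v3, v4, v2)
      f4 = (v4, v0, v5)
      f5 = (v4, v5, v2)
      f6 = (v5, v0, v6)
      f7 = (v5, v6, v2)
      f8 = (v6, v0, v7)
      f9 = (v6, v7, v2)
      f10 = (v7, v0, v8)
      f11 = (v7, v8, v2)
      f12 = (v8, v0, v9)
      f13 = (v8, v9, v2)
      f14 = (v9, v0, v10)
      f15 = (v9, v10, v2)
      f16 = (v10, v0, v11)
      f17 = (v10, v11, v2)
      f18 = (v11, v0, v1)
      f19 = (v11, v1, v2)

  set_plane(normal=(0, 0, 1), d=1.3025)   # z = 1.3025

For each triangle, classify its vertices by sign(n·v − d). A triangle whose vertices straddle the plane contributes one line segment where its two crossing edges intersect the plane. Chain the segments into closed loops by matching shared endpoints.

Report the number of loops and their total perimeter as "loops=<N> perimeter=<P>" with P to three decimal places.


Straddling triangles (10 of 20):
  (v1,v3,v2) [--+] → (0.62435, 0.453599, 1.3025)–(0.771727, 0, 1.3025)  len=0.4769
  (v3,v4,v2) [--+] → (0.238486, 0.733935, 1.3025)–(0.62435, 0.453599, 1.3025)  len=0.4769
  (v4,v5,v2) [--+] → (-0.238486, 0.733935, 1.3025)–(0.238486, 0.733935, 1.3025)  len=0.4770
  (v5,v6,v2) [--+] → (-0.62435, 0.453599, 1.3025)–(-0.238486, 0.733935, 1.3025)  len=0.4769
  (v6,v7,v2) [--+] → (-0.771727, 0, 1.3025)–(-0.62435, 0.453599, 1.3025)  len=0.4769
  (v7,v8,v2) [--+] → (-0.62435, -0.453599, 1.3025)–(-0.771727, 0, 1.3025)  len=0.4769
  (v8,v9,v2) [--+] → (-0.238486, -0.733935, 1.3025)–(-0.62435, -0.453599, 1.3025)  len=0.4769
  (v9,v10,v2) [--+] → (0.238486, -0.733935, 1.3025)–(-0.238486, -0.733935, 1.3025)  len=0.4770
  (v10,v11,v2) [--+] → (0.62435, -0.453599, 1.3025)–(0.238486, -0.733935, 1.3025)  len=0.4769
  (v11,v1,v2) [--+] → (0.771727, 0, 1.3025)–(0.62435, -0.453599, 1.3025)  len=0.4769

Chained into 1 loop(s):
  loop 1: 10 segments, perimeter = 4.7695
Total perimeter = 4.769

loops=1 perimeter=4.769


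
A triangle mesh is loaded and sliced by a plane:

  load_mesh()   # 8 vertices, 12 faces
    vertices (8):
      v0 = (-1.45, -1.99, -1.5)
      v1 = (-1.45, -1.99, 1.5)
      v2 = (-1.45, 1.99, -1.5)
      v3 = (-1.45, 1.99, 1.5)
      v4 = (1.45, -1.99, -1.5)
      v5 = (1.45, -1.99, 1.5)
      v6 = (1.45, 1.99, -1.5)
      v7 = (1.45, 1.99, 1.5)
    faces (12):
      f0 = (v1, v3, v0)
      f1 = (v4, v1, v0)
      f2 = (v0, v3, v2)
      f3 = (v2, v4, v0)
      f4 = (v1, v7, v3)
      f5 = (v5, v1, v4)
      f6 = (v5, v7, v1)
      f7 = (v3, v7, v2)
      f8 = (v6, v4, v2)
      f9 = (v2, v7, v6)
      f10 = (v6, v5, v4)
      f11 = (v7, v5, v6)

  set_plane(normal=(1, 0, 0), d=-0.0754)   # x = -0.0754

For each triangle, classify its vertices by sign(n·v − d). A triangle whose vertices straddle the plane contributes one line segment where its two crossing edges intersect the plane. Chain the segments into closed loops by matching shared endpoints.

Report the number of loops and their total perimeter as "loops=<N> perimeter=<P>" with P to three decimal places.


loops=1 perimeter=13.960

Straddling triangles (8 of 12):
  (v4,v1,v0) [+--] → (-0.0754, -1.99, 0.078)–(-0.0754, -1.99, -1.5)  len=1.5780
  (v2,v4,v0) [-+-] → (-0.0754, 0.10348, -1.5)–(-0.0754, -1.99, -1.5)  len=2.0935
  (v1,v7,v3) [-+-] → (-0.0754, -0.10348, 1.5)–(-0.0754, 1.99, 1.5)  len=2.0935
  (v5,v1,v4) [+-+] → (-0.0754, -1.99, 1.5)–(-0.0754, -1.99, 0.078)  len=1.4220
  (v5,v7,v1) [++-] → (-0.0754, -0.10348, 1.5)–(-0.0754, -1.99, 1.5)  len=1.8865
  (v3,v7,v2) [-+-] → (-0.0754, 1.99, 1.5)–(-0.0754, 1.99, -0.078)  len=1.5780
  (v6,v4,v2) [++-] → (-0.0754, 0.10348, -1.5)–(-0.0754, 1.99, -1.5)  len=1.8865
  (v2,v7,v6) [-++] → (-0.0754, 1.99, -0.078)–(-0.0754, 1.99, -1.5)  len=1.4220

Chained into 1 loop(s):
  loop 1: 8 segments, perimeter = 13.9600
Total perimeter = 13.960


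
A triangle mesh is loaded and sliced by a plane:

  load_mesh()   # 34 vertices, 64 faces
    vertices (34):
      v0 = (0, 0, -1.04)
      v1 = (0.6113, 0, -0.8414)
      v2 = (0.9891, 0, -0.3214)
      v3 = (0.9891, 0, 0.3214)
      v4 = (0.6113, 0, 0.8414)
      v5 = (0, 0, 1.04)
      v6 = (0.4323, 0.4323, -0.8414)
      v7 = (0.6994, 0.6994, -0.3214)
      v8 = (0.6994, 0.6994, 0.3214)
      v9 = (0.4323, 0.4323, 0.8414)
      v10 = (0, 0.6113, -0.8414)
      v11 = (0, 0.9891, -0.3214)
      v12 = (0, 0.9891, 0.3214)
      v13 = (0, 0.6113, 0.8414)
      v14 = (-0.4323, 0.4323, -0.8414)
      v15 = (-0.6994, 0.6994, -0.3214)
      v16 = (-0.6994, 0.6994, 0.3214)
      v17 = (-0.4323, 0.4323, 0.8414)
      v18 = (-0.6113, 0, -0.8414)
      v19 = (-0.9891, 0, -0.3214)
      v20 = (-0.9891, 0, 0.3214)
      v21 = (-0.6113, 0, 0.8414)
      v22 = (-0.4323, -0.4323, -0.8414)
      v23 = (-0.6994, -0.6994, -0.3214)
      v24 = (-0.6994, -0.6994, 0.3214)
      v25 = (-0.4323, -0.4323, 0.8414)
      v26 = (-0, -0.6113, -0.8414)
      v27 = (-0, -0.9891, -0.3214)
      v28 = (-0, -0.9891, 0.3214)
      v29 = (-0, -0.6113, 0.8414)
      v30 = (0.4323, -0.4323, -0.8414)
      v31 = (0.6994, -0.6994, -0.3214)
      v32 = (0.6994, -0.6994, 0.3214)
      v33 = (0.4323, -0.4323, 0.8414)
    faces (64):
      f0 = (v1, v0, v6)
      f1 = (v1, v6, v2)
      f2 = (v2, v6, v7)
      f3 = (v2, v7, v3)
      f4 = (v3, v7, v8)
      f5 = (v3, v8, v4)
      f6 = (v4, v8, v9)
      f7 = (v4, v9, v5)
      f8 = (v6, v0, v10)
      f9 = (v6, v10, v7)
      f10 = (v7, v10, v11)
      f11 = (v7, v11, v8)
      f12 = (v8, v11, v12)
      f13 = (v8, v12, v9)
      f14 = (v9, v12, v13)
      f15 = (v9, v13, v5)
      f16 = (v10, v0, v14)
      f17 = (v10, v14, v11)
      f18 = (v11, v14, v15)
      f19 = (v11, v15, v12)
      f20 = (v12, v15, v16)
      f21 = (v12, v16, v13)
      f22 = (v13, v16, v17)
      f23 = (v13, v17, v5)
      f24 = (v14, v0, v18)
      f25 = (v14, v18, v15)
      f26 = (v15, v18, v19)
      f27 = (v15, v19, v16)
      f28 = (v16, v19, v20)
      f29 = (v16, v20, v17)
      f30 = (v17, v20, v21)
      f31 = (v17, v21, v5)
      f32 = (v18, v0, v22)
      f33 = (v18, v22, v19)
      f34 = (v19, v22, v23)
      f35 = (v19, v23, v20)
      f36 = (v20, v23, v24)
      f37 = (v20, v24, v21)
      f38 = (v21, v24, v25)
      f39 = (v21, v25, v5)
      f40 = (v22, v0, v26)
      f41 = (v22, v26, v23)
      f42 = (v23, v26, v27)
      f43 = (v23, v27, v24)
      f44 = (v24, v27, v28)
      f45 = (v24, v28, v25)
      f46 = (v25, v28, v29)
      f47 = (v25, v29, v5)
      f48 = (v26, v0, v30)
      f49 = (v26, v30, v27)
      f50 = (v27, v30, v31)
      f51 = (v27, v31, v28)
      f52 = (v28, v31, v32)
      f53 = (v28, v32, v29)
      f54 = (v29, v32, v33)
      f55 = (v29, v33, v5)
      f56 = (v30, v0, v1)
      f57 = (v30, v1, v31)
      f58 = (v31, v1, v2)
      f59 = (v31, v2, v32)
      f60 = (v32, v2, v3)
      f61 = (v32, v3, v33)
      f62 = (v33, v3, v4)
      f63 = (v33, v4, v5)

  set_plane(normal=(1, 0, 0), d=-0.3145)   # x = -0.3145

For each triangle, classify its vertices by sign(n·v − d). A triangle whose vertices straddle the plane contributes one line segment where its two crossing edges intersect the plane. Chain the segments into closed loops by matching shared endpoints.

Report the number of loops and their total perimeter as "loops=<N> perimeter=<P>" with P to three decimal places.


Straddling triangles (20 of 64):
  (v10,v0,v14) [++-] → (-0.3145, 0.3145, -0.895518)–(-0.3145, 0.481077, -0.8414)  len=0.1751
  (v10,v14,v11) [+-+] → (-0.3145, 0.481077, -0.8414)–(-0.3145, 0.584026, -0.699702)  len=0.1751
  (v11,v14,v15) [+--] → (-0.3145, 0.584026, -0.699702)–(-0.3145, 0.85883, -0.3214)  len=0.4676
  (v11,v15,v12) [+-+] → (-0.3145, 0.85883, -0.3214)–(-0.3145, 0.85883, 0.0323514)  len=0.3538
  (v12,v15,v16) [+--] → (-0.3145, 0.85883, 0.0323514)–(-0.3145, 0.85883, 0.3214)  len=0.2890
  (v12,v16,v13) [+-+] → (-0.3145, 0.85883, 0.3214)–(-0.3145, 0.650916, 0.607571)  len=0.3537
  (v13,v16,v17) [+--] → (-0.3145, 0.650916, 0.607571)–(-0.3145, 0.481077, 0.8414)  len=0.2890
  (v13,v17,v5) [+-+] → (-0.3145, 0.481077, 0.8414)–(-0.3145, 0.3145, 0.895518)  len=0.1751
  (v14,v0,v18) [-+-] → (-0.3145, 0.3145, -0.895518)–(-0.3145, 0, -0.937825)  len=0.3173
  (v17,v21,v5) [--+] → (-0.3145, 0, 0.937825)–(-0.3145, 0.3145, 0.895518)  len=0.3173
  (v18,v0,v22) [-+-] → (-0.3145, 0, -0.937825)–(-0.3145, -0.3145, -0.895518)  len=0.3173
  (v21,v25,v5) [--+] → (-0.3145, -0.3145, 0.895518)–(-0.3145, 0, 0.937825)  len=0.3173
  (v22,v0,v26) [-++] → (-0.3145, -0.3145, -0.895518)–(-0.3145, -0.481077, -0.8414)  len=0.1751
  (v22,v26,v23) [-+-] → (-0.3145, -0.481077, -0.8414)–(-0.3145, -0.650916, -0.607571)  len=0.2890
  (v23,v26,v27) [-++] → (-0.3145, -0.650916, -0.607571)–(-0.3145, -0.85883, -0.3214)  len=0.3537
  (v23,v27,v24) [-+-] → (-0.3145, -0.85883, -0.3214)–(-0.3145, -0.85883, -0.0323514)  len=0.2890
  (v24,v27,v28) [-++] → (-0.3145, -0.85883, -0.0323514)–(-0.3145, -0.85883, 0.3214)  len=0.3538
  (v24,v28,v25) [-+-] → (-0.3145, -0.85883, 0.3214)–(-0.3145, -0.584026, 0.699702)  len=0.4676
  (v25,v28,v29) [-++] → (-0.3145, -0.584026, 0.699702)–(-0.3145, -0.481077, 0.8414)  len=0.1751
  (v25,v29,v5) [-++] → (-0.3145, -0.481077, 0.8414)–(-0.3145, -0.3145, 0.895518)  len=0.1751

Chained into 1 loop(s):
  loop 1: 20 segments, perimeter = 5.8264
Total perimeter = 5.826

loops=1 perimeter=5.826


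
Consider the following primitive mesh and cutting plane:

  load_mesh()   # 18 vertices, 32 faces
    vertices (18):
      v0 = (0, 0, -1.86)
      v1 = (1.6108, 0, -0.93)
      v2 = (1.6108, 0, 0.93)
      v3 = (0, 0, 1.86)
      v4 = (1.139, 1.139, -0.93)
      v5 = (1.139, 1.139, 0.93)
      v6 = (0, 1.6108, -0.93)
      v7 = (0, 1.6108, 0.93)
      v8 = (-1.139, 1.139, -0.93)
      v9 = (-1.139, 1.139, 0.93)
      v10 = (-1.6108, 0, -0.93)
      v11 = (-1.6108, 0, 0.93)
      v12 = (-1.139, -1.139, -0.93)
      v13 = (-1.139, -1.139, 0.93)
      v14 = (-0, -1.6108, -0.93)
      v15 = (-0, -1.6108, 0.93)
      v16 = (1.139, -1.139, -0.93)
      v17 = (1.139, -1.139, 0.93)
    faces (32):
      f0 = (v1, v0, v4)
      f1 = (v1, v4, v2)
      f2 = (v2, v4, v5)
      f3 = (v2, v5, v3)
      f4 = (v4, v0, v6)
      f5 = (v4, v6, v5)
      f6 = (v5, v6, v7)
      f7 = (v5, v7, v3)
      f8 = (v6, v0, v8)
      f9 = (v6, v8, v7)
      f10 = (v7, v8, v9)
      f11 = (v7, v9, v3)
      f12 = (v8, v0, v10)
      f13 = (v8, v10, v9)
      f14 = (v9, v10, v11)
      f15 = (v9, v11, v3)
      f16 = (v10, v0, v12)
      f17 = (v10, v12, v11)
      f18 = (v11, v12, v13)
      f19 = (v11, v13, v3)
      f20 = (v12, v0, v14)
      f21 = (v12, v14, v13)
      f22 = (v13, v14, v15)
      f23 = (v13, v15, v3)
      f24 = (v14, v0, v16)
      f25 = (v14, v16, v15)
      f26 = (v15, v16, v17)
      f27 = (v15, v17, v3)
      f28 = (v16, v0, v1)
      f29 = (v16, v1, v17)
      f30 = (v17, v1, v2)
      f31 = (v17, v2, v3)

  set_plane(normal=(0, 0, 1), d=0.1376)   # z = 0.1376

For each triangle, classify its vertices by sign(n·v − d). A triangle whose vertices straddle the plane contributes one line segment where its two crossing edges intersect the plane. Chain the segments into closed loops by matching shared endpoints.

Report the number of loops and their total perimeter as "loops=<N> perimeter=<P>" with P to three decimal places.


loops=1 perimeter=9.863

Straddling triangles (16 of 32):
  (v1,v4,v2) [--+] → (1.4098, 0.485238, 0.1376)–(1.6108, 0, 0.1376)  len=0.5252
  (v2,v4,v5) [+-+] → (1.4098, 0.485238, 0.1376)–(1.139, 1.139, 0.1376)  len=0.7076
  (v4,v6,v5) [--+] → (0.653762, 1.34, 0.1376)–(1.139, 1.139, 0.1376)  len=0.5252
  (v5,v6,v7) [+-+] → (0.653762, 1.34, 0.1376)–(0, 1.6108, 0.1376)  len=0.7076
  (v6,v8,v7) [--+] → (-0.485238, 1.4098, 0.1376)–(0, 1.6108, 0.1376)  len=0.5252
  (v7,v8,v9) [+-+] → (-0.485238, 1.4098, 0.1376)–(-1.139, 1.139, 0.1376)  len=0.7076
  (v8,v10,v9) [--+] → (-1.34, 0.653762, 0.1376)–(-1.139, 1.139, 0.1376)  len=0.5252
  (v9,v10,v11) [+-+] → (-1.34, 0.653762, 0.1376)–(-1.6108, 0, 0.1376)  len=0.7076
  (v10,v12,v11) [--+] → (-1.4098, -0.485238, 0.1376)–(-1.6108, 0, 0.1376)  len=0.5252
  (v11,v12,v13) [+-+] → (-1.4098, -0.485238, 0.1376)–(-1.139, -1.139, 0.1376)  len=0.7076
  (v12,v14,v13) [--+] → (-0.653762, -1.34, 0.1376)–(-1.139, -1.139, 0.1376)  len=0.5252
  (v13,v14,v15) [+-+] → (-0.653762, -1.34, 0.1376)–(0, -1.6108, 0.1376)  len=0.7076
  (v14,v16,v15) [--+] → (0.485238, -1.4098, 0.1376)–(0, -1.6108, 0.1376)  len=0.5252
  (v15,v16,v17) [+-+] → (0.485238, -1.4098, 0.1376)–(1.139, -1.139, 0.1376)  len=0.7076
  (v16,v1,v17) [--+] → (1.34, -0.653762, 0.1376)–(1.139, -1.139, 0.1376)  len=0.5252
  (v17,v1,v2) [+-+] → (1.34, -0.653762, 0.1376)–(1.6108, 0, 0.1376)  len=0.7076

Chained into 1 loop(s):
  loop 1: 16 segments, perimeter = 9.8628
Total perimeter = 9.863


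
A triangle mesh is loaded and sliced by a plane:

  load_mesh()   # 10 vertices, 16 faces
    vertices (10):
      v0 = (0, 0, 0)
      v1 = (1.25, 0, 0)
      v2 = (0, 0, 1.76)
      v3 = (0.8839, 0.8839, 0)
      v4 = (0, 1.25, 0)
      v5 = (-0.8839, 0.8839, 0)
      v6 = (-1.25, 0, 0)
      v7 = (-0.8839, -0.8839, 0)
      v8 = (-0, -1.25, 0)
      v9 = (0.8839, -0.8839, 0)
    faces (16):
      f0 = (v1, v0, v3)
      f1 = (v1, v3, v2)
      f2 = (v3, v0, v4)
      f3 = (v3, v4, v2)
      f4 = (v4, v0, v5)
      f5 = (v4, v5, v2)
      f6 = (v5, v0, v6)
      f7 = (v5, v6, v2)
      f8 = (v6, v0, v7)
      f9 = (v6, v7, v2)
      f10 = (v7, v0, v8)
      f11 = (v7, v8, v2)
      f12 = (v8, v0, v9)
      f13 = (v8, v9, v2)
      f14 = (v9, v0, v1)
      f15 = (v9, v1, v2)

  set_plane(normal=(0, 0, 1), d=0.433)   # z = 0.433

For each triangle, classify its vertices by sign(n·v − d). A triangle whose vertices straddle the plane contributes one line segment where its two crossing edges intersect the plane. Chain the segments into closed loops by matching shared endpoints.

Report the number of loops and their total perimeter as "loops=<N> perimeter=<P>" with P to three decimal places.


loops=1 perimeter=5.771

Straddling triangles (8 of 16):
  (v1,v3,v2) [--+] → (0.666441, 0.666441, 0.433)–(0.942472, 0, 0.433)  len=0.7213
  (v3,v4,v2) [--+] → (0, 0.942472, 0.433)–(0.666441, 0.666441, 0.433)  len=0.7213
  (v4,v5,v2) [--+] → (-0.666441, 0.666441, 0.433)–(0, 0.942472, 0.433)  len=0.7213
  (v5,v6,v2) [--+] → (-0.942472, 0, 0.433)–(-0.666441, 0.666441, 0.433)  len=0.7213
  (v6,v7,v2) [--+] → (-0.666441, -0.666441, 0.433)–(-0.942472, 0, 0.433)  len=0.7213
  (v7,v8,v2) [--+] → (0, -0.942472, 0.433)–(-0.666441, -0.666441, 0.433)  len=0.7213
  (v8,v9,v2) [--+] → (0.666441, -0.666441, 0.433)–(0, -0.942472, 0.433)  len=0.7213
  (v9,v1,v2) [--+] → (0.942472, 0, 0.433)–(0.666441, -0.666441, 0.433)  len=0.7213

Chained into 1 loop(s):
  loop 1: 8 segments, perimeter = 5.7707
Total perimeter = 5.771


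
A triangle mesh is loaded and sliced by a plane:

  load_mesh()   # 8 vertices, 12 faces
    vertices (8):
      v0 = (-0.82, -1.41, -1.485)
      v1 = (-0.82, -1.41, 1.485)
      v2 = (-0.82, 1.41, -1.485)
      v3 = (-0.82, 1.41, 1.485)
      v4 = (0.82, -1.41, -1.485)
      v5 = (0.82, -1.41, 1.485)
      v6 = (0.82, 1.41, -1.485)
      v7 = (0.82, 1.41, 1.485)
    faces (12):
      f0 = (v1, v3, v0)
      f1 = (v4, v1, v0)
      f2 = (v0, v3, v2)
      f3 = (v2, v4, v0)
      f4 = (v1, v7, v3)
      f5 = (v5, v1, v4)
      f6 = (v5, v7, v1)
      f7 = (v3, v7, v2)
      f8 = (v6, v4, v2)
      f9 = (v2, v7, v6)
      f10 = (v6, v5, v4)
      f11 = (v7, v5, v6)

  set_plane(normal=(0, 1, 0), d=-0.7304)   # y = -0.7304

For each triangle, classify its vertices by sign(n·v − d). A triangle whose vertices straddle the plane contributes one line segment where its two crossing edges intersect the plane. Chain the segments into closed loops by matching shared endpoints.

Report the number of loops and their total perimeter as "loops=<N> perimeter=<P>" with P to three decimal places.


Straddling triangles (8 of 12):
  (v1,v3,v0) [-+-] → (-0.82, -0.7304, 1.485)–(-0.82, -0.7304, -0.769251)  len=2.2543
  (v0,v3,v2) [-++] → (-0.82, -0.7304, -0.769251)–(-0.82, -0.7304, -1.485)  len=0.7157
  (v2,v4,v0) [+--] → (0.424772, -0.7304, -1.485)–(-0.82, -0.7304, -1.485)  len=1.2448
  (v1,v7,v3) [-++] → (-0.424772, -0.7304, 1.485)–(-0.82, -0.7304, 1.485)  len=0.3952
  (v5,v7,v1) [-+-] → (0.82, -0.7304, 1.485)–(-0.424772, -0.7304, 1.485)  len=1.2448
  (v6,v4,v2) [+-+] → (0.82, -0.7304, -1.485)–(0.424772, -0.7304, -1.485)  len=0.3952
  (v6,v5,v4) [+--] → (0.82, -0.7304, 0.769251)–(0.82, -0.7304, -1.485)  len=2.2543
  (v7,v5,v6) [+-+] → (0.82, -0.7304, 1.485)–(0.82, -0.7304, 0.769251)  len=0.7157

Chained into 1 loop(s):
  loop 1: 8 segments, perimeter = 9.2200
Total perimeter = 9.220

loops=1 perimeter=9.220
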